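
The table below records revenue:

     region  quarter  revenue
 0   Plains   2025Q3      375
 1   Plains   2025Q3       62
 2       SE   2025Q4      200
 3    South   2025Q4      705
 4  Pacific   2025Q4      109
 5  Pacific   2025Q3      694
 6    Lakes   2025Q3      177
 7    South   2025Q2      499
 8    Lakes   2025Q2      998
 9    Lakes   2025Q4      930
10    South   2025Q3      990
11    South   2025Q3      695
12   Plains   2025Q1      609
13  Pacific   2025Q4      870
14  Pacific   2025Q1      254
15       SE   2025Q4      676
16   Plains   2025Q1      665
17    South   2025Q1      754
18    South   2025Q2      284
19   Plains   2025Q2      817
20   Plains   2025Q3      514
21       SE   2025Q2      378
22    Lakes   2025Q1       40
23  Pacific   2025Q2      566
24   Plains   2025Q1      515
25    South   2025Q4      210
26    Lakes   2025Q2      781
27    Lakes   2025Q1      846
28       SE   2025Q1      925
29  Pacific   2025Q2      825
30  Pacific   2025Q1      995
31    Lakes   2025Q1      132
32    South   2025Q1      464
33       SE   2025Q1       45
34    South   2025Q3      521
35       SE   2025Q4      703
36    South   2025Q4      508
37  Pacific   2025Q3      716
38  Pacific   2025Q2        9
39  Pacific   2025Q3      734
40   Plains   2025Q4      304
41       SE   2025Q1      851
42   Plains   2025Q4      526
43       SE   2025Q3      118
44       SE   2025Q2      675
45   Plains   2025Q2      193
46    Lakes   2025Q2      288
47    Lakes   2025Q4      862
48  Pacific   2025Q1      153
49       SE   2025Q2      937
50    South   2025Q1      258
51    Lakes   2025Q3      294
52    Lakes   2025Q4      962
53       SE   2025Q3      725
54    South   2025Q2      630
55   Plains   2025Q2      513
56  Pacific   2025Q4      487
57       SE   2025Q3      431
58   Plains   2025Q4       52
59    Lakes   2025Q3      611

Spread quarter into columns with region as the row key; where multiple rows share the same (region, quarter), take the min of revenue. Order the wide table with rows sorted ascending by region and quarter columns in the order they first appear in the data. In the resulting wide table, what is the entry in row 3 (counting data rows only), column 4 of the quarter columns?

515

With rows sorted ascending by region, row 3 is region=Plains. quarter columns in first-appearance order: 2025Q3, 2025Q4, 2025Q2, 2025Q1; column 4 is 2025Q1.
Long rows with region=Plains, quarter=2025Q1: min(609, 665, 515) = 515.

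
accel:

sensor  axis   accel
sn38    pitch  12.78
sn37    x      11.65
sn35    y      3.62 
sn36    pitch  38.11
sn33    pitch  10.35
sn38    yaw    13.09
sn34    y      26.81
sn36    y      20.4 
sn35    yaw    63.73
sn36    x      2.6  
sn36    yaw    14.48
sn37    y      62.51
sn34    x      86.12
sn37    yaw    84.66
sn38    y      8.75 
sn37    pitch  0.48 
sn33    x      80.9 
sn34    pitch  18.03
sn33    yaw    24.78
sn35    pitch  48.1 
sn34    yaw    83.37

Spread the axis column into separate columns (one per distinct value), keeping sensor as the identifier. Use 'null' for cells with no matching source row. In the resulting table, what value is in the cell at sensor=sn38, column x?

No long-format row has sensor=sn38 and axis=x, so the cell is null.

null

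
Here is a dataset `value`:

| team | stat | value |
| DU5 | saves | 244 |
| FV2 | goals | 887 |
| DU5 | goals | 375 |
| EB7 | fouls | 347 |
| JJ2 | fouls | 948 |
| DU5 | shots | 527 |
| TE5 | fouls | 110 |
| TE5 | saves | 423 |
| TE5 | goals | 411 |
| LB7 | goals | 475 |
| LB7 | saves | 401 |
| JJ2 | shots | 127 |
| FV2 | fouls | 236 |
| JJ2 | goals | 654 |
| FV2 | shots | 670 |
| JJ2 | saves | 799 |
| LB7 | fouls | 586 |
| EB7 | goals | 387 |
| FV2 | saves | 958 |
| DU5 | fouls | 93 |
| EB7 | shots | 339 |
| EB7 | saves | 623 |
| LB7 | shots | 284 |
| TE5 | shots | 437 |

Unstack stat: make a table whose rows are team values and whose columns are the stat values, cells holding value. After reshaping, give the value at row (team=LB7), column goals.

475

Wide layout: rows indexed by team, columns are the 4 distinct stat values (saves, goals, fouls, shots).
Cell (team=LB7, stat=goals) draws from the long row where team=LB7 and stat=goals, which has value=475.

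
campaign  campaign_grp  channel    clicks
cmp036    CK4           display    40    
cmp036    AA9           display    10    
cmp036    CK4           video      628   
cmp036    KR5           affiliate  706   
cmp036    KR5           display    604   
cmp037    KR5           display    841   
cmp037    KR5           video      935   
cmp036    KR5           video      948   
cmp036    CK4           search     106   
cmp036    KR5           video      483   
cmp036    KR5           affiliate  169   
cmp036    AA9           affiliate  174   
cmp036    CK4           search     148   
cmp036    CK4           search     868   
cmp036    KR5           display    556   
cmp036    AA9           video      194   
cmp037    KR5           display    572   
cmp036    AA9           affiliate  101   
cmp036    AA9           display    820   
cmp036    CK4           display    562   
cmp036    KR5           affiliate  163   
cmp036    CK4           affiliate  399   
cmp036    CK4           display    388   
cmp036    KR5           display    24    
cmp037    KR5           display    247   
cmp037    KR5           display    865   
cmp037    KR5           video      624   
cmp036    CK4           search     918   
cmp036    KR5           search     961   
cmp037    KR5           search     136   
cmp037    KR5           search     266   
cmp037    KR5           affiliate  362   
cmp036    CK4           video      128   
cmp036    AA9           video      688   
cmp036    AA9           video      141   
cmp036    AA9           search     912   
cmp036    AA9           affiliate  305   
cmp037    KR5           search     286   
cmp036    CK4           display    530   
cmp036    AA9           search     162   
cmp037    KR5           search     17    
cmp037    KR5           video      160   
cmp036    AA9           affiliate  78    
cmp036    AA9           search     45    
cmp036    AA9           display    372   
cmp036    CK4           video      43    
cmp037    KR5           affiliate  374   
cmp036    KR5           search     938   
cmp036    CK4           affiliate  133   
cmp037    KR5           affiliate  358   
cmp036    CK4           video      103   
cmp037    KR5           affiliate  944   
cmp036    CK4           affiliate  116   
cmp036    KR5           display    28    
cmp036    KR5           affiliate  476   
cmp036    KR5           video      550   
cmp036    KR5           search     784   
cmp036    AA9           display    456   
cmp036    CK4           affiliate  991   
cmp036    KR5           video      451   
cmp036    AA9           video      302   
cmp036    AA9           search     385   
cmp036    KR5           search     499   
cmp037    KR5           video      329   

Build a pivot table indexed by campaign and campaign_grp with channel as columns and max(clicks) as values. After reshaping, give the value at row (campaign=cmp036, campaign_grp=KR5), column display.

604

Rows with campaign=cmp036, campaign_grp=KR5 and channel=display: clicks values are 604, 556, 24, 28.
max(604, 556, 24, 28) = 604.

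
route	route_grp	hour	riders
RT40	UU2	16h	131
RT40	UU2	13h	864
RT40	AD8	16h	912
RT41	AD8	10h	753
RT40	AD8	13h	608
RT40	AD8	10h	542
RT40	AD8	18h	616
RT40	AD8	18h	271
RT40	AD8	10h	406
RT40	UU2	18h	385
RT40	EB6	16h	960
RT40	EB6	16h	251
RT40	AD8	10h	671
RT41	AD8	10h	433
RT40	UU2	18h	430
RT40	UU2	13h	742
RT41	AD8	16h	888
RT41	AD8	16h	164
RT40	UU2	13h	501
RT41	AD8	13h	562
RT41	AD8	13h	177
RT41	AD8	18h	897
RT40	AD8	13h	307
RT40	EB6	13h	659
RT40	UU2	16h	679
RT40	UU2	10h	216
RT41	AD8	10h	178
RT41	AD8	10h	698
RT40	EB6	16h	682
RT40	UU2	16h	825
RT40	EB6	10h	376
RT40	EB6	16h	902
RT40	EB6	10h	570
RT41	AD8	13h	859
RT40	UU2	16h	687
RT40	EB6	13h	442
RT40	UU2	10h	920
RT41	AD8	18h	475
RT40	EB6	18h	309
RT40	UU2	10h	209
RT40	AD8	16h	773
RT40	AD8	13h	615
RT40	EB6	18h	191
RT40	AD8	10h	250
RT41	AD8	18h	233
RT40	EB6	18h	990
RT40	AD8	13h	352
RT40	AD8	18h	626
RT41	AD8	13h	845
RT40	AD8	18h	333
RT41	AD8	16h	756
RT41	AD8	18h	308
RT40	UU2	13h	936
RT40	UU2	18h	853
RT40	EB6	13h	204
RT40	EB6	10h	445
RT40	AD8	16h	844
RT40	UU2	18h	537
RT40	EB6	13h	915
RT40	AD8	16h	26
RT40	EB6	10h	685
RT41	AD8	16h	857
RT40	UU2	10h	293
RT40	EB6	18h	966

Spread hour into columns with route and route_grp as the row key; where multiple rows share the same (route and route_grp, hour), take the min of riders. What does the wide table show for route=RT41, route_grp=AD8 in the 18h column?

Rows with route=RT41, route_grp=AD8 and hour=18h: riders values are 897, 475, 233, 308.
min(897, 475, 233, 308) = 233.

233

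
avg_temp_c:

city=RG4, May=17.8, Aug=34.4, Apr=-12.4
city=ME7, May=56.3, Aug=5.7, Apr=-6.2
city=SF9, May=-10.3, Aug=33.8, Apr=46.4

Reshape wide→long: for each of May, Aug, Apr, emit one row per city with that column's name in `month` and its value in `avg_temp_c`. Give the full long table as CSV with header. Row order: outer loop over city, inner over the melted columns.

city,month,avg_temp_c
RG4,May,17.8
RG4,Aug,34.4
RG4,Apr,-12.4
ME7,May,56.3
ME7,Aug,5.7
ME7,Apr,-6.2
SF9,May,-10.3
SF9,Aug,33.8
SF9,Apr,46.4

Each (city, column) pair becomes one row: 3 × 3 = 9 rows.
For example, (RG4, May) → avg_temp_c=17.8.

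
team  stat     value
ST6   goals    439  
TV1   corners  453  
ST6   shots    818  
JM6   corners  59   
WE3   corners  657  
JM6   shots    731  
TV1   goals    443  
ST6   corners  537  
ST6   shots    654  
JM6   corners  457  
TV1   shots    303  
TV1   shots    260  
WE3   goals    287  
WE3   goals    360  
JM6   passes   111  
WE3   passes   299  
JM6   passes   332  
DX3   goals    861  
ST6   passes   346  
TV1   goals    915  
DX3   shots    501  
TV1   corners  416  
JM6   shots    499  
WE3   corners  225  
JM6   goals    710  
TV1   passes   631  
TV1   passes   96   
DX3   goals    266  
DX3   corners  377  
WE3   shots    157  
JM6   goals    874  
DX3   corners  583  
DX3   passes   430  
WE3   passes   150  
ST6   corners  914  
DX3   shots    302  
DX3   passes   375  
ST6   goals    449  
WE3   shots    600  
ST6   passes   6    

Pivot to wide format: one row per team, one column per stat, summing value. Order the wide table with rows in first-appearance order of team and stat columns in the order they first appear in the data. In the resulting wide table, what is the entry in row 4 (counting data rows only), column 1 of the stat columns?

With rows in first-appearance order of team, row 4 is team=WE3. stat columns in first-appearance order: goals, corners, shots, passes; column 1 is goals.
Long rows with team=WE3, stat=goals: 287 + 360 = 647.

647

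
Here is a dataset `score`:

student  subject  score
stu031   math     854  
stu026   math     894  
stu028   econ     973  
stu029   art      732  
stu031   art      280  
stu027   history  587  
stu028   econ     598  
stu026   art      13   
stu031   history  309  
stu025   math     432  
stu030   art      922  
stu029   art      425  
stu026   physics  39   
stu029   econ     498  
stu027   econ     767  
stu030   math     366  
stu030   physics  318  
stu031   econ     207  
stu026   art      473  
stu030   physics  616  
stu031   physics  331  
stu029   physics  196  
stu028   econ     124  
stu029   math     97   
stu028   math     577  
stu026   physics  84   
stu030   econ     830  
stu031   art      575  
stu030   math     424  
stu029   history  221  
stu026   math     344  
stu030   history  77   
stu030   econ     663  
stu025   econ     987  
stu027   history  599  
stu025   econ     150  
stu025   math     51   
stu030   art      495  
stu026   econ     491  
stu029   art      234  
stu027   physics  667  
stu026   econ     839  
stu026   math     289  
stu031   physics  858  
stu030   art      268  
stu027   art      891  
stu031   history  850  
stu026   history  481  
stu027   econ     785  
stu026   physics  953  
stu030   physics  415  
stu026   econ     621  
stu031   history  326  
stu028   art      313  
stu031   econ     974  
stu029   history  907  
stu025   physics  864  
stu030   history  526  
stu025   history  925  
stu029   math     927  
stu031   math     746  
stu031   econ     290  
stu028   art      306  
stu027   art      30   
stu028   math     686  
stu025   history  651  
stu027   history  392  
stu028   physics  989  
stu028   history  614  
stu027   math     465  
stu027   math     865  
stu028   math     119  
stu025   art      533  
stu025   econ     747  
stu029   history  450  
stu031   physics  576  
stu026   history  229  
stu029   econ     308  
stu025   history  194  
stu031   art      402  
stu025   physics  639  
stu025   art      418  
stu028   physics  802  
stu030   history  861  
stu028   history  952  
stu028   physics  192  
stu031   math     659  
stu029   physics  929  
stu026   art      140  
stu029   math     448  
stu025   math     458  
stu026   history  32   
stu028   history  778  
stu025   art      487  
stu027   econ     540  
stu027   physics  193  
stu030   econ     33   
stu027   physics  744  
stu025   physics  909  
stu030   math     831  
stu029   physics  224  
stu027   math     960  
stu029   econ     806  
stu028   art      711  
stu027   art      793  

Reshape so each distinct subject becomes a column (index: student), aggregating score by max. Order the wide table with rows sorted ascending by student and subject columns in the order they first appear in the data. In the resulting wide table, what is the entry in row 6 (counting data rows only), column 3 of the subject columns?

With rows sorted ascending by student, row 6 is student=stu030. subject columns in first-appearance order: math, econ, art, history, physics; column 3 is art.
Long rows with student=stu030, subject=art: max(922, 495, 268) = 922.

922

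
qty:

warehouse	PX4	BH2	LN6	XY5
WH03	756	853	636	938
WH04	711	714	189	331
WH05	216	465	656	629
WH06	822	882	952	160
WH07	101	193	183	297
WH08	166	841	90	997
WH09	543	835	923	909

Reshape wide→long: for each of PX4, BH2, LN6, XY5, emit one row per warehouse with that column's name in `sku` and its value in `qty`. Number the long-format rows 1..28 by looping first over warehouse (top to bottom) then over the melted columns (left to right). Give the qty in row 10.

28 rows total (7 × 4). Row 10: index ⌊(10-1)/4⌋ = 2 into warehouse → WH05; (10-1) mod 4 = 1 into the melted columns → BH2.
So row 10 is (WH05, BH2, 465); qty = 465.

465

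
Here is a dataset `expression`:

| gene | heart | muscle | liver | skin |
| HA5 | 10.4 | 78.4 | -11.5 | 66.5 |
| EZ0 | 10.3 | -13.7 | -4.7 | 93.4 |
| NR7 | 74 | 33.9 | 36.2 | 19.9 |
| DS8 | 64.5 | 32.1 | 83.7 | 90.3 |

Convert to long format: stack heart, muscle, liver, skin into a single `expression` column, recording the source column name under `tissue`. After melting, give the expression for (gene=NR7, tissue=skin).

Unpivoting turns each (gene, wide-column) pair into one long row.
The wide cell at row NR7, column skin holds 19.9, so the long row (NR7, skin) has expression=19.9.

19.9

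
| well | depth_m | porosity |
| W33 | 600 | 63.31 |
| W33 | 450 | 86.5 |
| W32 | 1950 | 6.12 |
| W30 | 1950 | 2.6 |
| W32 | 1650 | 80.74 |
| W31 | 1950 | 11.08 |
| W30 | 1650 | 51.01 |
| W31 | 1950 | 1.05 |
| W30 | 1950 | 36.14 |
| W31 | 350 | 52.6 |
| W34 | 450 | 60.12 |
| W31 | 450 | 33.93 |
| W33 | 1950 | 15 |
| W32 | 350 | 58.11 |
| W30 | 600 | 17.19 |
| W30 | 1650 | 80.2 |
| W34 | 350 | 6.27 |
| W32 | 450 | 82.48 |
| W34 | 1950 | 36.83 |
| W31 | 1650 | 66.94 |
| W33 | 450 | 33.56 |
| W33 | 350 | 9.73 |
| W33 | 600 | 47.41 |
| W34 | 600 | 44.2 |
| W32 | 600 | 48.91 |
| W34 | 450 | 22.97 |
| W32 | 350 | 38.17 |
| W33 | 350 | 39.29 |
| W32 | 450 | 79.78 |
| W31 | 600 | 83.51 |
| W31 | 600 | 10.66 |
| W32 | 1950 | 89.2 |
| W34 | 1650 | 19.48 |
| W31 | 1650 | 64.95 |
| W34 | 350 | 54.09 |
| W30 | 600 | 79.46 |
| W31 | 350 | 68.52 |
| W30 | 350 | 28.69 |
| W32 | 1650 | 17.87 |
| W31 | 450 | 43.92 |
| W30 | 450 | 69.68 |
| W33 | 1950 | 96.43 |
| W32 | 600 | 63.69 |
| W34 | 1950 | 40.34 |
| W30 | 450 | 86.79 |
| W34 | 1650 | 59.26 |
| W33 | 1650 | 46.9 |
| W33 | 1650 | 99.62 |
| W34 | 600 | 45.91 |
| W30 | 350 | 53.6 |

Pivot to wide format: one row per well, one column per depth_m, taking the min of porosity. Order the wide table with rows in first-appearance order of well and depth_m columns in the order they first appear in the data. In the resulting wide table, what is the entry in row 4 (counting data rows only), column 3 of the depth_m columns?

With rows in first-appearance order of well, row 4 is well=W31. depth_m columns in first-appearance order: 600, 450, 1950, 1650, 350; column 3 is 1950.
Long rows with well=W31, depth_m=1950: min(11.08, 1.05) = 1.05.

1.05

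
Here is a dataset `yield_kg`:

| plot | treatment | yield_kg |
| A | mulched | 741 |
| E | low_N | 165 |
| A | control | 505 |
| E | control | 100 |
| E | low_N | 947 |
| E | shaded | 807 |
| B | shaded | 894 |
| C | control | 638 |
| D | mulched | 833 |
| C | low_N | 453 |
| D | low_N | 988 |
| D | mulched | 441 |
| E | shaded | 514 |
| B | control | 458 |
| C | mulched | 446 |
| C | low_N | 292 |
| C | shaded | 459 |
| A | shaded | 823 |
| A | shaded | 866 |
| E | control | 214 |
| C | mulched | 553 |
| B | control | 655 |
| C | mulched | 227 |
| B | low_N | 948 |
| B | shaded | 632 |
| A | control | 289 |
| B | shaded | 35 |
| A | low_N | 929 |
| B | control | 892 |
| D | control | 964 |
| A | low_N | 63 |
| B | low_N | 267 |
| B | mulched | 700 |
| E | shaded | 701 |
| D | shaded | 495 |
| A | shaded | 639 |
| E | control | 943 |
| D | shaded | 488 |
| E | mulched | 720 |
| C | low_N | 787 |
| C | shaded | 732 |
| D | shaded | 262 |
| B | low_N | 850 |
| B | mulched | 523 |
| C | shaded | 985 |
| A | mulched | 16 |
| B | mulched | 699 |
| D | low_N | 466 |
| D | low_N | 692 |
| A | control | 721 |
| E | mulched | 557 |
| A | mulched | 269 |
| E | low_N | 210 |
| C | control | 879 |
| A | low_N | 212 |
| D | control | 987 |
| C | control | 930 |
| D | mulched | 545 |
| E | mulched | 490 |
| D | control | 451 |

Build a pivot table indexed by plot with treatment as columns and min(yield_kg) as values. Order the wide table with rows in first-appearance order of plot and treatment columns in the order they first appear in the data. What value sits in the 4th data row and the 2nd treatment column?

With rows in first-appearance order of plot, row 4 is plot=C. treatment columns in first-appearance order: mulched, low_N, control, shaded; column 2 is low_N.
Long rows with plot=C, treatment=low_N: min(453, 292, 787) = 292.

292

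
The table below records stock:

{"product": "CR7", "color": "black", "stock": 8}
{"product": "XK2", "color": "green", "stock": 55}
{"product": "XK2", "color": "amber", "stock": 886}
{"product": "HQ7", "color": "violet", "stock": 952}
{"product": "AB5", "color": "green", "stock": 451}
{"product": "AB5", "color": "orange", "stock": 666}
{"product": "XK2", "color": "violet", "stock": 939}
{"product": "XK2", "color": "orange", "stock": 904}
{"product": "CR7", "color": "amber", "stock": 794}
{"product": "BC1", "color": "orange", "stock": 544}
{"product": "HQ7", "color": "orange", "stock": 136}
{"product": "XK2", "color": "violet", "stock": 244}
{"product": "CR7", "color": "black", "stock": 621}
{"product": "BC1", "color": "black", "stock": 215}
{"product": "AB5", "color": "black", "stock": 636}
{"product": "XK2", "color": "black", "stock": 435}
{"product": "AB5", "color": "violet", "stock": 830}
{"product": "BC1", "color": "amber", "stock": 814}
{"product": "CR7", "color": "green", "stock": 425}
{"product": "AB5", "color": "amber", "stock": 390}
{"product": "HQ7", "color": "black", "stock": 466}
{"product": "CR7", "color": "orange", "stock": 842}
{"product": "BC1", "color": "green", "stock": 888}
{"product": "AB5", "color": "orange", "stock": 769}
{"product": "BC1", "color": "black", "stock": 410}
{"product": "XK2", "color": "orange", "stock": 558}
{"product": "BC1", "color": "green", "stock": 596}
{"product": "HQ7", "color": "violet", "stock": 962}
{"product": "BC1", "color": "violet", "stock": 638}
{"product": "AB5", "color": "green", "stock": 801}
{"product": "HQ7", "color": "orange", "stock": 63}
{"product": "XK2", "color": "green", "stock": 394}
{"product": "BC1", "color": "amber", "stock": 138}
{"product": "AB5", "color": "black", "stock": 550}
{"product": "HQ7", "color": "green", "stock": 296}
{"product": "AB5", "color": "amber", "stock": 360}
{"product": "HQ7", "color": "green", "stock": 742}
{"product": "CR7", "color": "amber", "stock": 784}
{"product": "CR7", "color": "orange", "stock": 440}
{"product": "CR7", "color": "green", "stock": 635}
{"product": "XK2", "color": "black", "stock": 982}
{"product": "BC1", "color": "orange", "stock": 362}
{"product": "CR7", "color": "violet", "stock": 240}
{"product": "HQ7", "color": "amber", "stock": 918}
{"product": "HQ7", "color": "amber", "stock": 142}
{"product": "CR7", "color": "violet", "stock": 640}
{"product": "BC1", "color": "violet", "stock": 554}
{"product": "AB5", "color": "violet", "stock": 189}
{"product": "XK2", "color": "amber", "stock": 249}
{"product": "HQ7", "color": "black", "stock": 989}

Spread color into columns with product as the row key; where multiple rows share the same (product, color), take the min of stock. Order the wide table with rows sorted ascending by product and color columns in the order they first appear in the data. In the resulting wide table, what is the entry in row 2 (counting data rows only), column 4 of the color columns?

554

With rows sorted ascending by product, row 2 is product=BC1. color columns in first-appearance order: black, green, amber, violet, orange; column 4 is violet.
Long rows with product=BC1, color=violet: min(638, 554) = 554.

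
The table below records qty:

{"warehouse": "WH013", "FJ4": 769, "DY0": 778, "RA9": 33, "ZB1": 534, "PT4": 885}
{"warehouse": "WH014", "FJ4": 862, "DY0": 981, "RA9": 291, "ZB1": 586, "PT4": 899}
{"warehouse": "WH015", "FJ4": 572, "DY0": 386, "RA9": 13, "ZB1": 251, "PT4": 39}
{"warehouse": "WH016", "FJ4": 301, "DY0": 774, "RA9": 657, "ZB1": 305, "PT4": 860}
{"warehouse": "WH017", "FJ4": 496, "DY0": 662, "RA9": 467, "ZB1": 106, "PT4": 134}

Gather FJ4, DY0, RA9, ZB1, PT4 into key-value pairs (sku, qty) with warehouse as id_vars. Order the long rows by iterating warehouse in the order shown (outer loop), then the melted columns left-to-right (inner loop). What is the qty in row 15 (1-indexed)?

39

25 rows total (5 × 5). Row 15: index ⌊(15-1)/5⌋ = 2 into warehouse → WH015; (15-1) mod 5 = 4 into the melted columns → PT4.
So row 15 is (WH015, PT4, 39); qty = 39.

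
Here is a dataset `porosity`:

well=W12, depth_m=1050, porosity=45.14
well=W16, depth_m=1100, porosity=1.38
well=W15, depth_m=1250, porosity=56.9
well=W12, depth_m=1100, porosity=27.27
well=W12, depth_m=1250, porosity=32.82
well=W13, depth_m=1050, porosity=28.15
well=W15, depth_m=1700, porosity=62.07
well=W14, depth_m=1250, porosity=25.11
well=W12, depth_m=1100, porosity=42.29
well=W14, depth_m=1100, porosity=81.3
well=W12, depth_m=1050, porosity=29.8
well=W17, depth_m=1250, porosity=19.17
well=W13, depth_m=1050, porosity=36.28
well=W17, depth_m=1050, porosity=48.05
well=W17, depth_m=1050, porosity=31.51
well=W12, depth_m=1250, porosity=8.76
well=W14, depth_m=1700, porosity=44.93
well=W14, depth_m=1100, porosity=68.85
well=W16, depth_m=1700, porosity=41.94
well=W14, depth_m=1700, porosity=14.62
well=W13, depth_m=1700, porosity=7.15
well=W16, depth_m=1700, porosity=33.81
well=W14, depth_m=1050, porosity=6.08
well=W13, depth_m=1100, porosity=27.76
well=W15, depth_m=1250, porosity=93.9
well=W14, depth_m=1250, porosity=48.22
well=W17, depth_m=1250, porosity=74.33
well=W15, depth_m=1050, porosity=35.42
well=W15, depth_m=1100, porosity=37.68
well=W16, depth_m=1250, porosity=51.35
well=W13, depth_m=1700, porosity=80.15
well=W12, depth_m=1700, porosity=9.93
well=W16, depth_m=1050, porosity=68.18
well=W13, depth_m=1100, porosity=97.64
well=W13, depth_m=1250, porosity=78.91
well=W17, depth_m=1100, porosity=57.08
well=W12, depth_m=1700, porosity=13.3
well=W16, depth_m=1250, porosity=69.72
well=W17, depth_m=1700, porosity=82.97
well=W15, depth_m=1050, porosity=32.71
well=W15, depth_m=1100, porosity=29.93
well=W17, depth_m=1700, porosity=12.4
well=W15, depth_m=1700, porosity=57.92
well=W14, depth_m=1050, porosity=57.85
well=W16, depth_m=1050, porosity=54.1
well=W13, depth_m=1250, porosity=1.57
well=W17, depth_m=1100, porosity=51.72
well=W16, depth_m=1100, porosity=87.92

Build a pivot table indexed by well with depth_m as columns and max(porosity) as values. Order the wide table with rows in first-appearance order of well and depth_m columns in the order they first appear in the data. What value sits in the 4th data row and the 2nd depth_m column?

97.64

With rows in first-appearance order of well, row 4 is well=W13. depth_m columns in first-appearance order: 1050, 1100, 1250, 1700; column 2 is 1100.
Long rows with well=W13, depth_m=1100: max(27.76, 97.64) = 97.64.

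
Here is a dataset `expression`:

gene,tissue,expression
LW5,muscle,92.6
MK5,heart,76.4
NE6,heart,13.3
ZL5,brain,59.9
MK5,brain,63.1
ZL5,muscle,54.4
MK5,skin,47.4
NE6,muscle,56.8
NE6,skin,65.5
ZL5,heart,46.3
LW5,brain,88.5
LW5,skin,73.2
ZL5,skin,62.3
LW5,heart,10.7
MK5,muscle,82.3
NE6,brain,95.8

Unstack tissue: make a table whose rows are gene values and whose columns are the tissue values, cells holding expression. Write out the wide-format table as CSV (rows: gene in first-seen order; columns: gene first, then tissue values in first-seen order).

Columns: gene plus the 4 distinct tissue values (muscle, heart, brain, skin).
For example, row LW5 column muscle takes expression=92.6 from the long row (LW5, muscle).

gene,muscle,heart,brain,skin
LW5,92.6,10.7,88.5,73.2
MK5,82.3,76.4,63.1,47.4
NE6,56.8,13.3,95.8,65.5
ZL5,54.4,46.3,59.9,62.3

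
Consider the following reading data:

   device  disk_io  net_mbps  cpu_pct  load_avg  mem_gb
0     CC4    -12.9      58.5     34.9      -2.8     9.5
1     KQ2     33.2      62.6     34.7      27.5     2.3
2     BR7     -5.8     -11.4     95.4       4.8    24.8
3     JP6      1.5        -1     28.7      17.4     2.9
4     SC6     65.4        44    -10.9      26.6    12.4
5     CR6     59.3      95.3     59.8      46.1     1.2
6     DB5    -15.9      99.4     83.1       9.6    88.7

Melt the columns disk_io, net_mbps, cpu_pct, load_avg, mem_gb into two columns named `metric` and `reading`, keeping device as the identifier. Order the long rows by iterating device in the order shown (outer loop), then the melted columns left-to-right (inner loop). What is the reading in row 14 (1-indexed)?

35 rows total (7 × 5). Row 14: index ⌊(14-1)/5⌋ = 2 into device → BR7; (14-1) mod 5 = 3 into the melted columns → load_avg.
So row 14 is (BR7, load_avg, 4.8); reading = 4.8.

4.8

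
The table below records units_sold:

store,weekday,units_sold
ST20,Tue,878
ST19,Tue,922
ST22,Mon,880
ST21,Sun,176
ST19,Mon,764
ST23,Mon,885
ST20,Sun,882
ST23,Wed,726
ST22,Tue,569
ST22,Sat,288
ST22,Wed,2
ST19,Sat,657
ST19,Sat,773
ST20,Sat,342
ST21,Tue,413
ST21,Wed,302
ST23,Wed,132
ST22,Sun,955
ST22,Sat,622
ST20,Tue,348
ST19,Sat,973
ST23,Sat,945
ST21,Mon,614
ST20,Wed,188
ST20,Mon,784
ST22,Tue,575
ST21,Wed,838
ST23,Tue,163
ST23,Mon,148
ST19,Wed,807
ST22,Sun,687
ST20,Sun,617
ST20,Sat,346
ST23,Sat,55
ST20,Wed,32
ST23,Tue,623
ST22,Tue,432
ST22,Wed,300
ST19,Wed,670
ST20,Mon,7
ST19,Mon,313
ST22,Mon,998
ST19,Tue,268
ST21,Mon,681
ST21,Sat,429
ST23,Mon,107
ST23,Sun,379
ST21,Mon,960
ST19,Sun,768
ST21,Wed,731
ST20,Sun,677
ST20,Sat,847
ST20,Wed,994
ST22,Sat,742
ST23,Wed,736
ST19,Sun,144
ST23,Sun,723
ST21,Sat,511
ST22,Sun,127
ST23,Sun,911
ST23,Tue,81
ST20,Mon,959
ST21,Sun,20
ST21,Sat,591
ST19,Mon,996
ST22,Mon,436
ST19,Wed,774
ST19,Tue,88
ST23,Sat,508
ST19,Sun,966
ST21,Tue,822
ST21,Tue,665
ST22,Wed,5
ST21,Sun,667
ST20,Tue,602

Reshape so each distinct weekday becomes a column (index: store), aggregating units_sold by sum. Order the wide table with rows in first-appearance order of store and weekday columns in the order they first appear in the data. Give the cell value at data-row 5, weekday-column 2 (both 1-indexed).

1140

With rows in first-appearance order of store, row 5 is store=ST23. weekday columns in first-appearance order: Tue, Mon, Sun, Wed, Sat; column 2 is Mon.
Long rows with store=ST23, weekday=Mon: 885 + 148 + 107 = 1140.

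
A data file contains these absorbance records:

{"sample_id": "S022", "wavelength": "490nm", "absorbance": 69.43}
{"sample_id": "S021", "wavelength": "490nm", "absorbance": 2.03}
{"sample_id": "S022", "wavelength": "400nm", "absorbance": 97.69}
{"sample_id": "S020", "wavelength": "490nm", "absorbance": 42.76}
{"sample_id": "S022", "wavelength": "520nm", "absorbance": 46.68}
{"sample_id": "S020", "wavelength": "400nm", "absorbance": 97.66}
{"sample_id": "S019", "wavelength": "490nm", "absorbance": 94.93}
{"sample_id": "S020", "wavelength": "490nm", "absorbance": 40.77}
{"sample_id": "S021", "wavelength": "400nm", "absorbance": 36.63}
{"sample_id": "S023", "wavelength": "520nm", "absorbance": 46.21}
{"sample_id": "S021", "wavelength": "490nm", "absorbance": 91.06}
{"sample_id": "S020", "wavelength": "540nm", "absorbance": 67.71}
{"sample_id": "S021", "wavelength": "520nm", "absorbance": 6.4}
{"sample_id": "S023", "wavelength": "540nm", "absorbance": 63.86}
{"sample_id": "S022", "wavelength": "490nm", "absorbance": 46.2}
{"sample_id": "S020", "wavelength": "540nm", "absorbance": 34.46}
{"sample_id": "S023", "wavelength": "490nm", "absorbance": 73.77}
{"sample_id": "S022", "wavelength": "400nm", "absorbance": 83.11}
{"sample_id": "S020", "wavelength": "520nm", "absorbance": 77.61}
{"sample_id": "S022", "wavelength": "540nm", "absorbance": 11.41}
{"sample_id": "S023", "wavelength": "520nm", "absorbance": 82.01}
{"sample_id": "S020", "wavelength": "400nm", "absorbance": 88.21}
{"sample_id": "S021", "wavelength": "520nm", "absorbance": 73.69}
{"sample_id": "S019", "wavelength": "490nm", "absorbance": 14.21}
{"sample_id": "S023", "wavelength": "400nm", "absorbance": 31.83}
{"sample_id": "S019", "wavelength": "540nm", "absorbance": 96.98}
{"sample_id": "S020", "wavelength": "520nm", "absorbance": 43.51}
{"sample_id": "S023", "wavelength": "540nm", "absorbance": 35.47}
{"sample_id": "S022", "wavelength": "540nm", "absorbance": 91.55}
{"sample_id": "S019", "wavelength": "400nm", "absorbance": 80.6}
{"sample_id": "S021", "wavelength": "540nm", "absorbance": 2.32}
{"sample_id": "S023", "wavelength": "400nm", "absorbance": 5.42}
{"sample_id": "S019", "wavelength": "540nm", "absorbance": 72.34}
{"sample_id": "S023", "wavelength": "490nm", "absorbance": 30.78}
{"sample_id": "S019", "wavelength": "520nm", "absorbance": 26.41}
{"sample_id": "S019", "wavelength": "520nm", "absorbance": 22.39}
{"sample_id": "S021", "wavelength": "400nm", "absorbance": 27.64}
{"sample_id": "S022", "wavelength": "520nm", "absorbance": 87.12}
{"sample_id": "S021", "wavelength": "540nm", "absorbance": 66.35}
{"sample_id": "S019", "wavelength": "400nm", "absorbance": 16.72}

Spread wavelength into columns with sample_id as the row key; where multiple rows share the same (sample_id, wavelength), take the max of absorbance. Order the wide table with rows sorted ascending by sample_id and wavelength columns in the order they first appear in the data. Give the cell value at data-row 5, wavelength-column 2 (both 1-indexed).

With rows sorted ascending by sample_id, row 5 is sample_id=S023. wavelength columns in first-appearance order: 490nm, 400nm, 520nm, 540nm; column 2 is 400nm.
Long rows with sample_id=S023, wavelength=400nm: max(31.83, 5.42) = 31.83.

31.83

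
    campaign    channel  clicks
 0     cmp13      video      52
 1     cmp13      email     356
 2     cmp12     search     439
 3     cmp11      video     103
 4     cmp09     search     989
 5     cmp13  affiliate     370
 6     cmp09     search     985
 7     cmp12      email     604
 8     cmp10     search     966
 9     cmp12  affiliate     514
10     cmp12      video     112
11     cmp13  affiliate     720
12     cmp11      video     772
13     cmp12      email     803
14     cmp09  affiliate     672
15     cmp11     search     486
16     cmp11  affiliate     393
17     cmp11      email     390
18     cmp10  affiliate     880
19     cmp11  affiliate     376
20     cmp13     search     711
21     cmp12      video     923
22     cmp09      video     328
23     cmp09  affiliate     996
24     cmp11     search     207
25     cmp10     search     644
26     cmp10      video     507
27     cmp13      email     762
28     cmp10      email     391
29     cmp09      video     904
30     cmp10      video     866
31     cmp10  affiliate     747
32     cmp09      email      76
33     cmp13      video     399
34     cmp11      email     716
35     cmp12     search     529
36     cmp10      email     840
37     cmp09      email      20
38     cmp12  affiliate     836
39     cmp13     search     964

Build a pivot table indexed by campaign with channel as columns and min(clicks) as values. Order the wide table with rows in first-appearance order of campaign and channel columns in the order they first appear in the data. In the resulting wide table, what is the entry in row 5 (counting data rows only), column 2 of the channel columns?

With rows in first-appearance order of campaign, row 5 is campaign=cmp10. channel columns in first-appearance order: video, email, search, affiliate; column 2 is email.
Long rows with campaign=cmp10, channel=email: min(391, 840) = 391.

391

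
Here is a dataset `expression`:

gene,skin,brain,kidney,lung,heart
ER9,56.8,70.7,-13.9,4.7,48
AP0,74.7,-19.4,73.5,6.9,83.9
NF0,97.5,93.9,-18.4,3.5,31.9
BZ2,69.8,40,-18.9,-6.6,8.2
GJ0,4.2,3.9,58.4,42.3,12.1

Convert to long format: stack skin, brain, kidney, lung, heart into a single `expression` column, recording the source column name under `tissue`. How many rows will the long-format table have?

5 gene values × 5 melted columns = 25 rows.

25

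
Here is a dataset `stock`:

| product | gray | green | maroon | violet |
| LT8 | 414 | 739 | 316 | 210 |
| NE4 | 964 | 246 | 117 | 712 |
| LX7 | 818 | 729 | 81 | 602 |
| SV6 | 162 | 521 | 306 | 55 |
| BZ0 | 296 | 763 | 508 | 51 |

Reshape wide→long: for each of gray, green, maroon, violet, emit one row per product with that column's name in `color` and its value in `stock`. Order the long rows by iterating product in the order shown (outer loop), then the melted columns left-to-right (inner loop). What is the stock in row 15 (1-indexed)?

20 rows total (5 × 4). Row 15: index ⌊(15-1)/4⌋ = 3 into product → SV6; (15-1) mod 4 = 2 into the melted columns → maroon.
So row 15 is (SV6, maroon, 306); stock = 306.

306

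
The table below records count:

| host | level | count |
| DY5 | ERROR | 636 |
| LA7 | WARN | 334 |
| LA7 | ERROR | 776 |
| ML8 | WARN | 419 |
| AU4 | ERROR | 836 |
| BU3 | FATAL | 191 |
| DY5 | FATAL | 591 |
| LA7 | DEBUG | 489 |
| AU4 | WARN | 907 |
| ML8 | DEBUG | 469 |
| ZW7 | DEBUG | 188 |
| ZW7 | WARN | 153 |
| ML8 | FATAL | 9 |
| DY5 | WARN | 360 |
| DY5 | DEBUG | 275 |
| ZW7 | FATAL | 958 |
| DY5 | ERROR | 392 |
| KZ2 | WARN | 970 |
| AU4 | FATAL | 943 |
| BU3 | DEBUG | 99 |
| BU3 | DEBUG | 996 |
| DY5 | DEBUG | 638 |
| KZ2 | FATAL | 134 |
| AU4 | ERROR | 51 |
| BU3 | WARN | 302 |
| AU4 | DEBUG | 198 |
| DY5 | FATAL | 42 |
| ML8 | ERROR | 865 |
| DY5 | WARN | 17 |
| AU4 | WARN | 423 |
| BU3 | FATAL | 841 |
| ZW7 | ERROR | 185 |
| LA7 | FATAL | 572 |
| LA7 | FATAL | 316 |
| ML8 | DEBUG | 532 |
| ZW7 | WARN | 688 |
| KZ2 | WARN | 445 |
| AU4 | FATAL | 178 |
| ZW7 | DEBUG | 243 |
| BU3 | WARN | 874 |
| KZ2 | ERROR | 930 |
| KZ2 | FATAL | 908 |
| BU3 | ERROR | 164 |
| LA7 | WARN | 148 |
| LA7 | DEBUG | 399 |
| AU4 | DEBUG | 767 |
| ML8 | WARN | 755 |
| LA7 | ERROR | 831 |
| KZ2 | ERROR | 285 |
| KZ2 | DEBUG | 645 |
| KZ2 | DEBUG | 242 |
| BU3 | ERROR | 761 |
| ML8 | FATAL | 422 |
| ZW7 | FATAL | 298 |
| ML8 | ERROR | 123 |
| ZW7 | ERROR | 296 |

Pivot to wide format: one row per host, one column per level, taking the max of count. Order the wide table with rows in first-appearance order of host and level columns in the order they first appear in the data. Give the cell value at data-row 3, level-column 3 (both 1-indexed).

With rows in first-appearance order of host, row 3 is host=ML8. level columns in first-appearance order: ERROR, WARN, FATAL, DEBUG; column 3 is FATAL.
Long rows with host=ML8, level=FATAL: max(9, 422) = 422.

422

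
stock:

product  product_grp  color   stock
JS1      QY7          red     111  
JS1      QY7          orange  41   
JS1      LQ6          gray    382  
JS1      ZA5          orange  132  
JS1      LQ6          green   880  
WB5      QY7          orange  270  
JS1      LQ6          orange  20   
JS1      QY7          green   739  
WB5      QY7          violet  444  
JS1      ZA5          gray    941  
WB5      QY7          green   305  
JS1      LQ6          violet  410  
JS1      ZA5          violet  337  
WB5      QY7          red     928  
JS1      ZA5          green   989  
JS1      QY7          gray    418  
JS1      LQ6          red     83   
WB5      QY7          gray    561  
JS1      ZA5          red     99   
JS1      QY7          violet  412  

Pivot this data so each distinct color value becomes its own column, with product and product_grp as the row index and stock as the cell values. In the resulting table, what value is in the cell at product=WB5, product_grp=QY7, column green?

Wide layout: rows indexed by product and product_grp, columns are the 5 distinct color values (red, orange, gray, green, violet).
Cell (product=WB5, product_grp=QY7, color=green) draws from the long row where product=WB5, product_grp=QY7 and color=green, which has stock=305.

305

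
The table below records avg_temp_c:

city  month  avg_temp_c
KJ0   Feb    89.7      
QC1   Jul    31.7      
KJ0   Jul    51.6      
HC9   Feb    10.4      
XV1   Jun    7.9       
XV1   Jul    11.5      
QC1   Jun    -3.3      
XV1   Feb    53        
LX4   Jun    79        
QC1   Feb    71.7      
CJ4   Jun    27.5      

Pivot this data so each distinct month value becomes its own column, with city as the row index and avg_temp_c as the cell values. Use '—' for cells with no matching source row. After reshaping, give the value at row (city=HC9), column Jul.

—

No long-format row has city=HC9 and month=Jul, so the cell is —.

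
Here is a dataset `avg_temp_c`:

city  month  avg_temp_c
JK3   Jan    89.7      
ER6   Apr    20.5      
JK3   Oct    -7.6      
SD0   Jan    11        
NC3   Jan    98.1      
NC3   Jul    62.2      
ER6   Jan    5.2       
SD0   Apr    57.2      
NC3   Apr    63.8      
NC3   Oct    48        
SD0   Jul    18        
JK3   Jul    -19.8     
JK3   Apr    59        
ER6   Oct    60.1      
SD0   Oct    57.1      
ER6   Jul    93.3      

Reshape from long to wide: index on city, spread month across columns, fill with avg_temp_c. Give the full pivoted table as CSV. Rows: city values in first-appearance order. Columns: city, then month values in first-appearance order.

Columns: city plus the 4 distinct month values (Jan, Apr, Oct, Jul).
For example, row JK3 column Jan takes avg_temp_c=89.7 from the long row (JK3, Jan).

city,Jan,Apr,Oct,Jul
JK3,89.7,59,-7.6,-19.8
ER6,5.2,20.5,60.1,93.3
SD0,11,57.2,57.1,18
NC3,98.1,63.8,48,62.2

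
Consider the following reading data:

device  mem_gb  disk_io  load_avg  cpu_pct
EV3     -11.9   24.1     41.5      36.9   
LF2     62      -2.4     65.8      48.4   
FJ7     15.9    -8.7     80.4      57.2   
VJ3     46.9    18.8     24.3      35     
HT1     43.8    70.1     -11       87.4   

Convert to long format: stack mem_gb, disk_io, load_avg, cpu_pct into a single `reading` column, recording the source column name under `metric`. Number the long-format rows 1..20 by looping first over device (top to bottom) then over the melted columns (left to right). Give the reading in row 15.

24.3

20 rows total (5 × 4). Row 15: index ⌊(15-1)/4⌋ = 3 into device → VJ3; (15-1) mod 4 = 2 into the melted columns → load_avg.
So row 15 is (VJ3, load_avg, 24.3); reading = 24.3.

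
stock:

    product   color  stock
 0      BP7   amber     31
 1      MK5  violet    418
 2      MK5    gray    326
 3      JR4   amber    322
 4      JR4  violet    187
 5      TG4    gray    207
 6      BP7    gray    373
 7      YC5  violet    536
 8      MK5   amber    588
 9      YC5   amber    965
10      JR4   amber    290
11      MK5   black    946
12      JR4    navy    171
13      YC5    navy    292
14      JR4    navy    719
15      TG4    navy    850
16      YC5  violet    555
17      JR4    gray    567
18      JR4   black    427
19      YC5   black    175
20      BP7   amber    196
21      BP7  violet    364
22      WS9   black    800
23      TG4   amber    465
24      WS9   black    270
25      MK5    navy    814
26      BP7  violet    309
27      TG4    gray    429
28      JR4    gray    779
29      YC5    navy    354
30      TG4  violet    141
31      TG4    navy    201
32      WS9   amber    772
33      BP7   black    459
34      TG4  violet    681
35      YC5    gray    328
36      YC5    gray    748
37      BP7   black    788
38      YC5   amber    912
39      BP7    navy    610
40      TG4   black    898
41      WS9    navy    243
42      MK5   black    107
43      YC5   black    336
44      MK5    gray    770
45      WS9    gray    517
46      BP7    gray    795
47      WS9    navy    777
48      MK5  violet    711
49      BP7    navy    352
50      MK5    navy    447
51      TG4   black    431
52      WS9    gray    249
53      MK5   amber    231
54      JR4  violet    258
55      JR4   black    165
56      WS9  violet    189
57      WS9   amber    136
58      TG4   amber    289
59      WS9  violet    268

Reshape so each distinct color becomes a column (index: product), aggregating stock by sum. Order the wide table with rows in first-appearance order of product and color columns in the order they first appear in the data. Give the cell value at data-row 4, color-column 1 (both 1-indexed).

754

With rows in first-appearance order of product, row 4 is product=TG4. color columns in first-appearance order: amber, violet, gray, black, navy; column 1 is amber.
Long rows with product=TG4, color=amber: 465 + 289 = 754.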